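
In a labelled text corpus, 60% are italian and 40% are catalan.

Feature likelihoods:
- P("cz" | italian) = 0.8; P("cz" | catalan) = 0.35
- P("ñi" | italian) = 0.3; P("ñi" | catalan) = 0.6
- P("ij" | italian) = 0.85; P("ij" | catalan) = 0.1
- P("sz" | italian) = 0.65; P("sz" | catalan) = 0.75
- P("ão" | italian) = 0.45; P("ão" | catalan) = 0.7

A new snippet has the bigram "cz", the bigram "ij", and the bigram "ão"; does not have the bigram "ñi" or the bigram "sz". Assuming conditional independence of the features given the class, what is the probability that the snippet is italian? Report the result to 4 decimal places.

0.9787

italian: 0.6 × 0.8 × (1−0.3) × 0.85 × (1−0.65) × 0.45 = 0.044982
catalan: 0.4 × 0.35 × (1−0.6) × 0.1 × (1−0.75) × 0.7 = 0.00098
P(italian | x) = 0.044982 / 0.045962 ≈ 0.9787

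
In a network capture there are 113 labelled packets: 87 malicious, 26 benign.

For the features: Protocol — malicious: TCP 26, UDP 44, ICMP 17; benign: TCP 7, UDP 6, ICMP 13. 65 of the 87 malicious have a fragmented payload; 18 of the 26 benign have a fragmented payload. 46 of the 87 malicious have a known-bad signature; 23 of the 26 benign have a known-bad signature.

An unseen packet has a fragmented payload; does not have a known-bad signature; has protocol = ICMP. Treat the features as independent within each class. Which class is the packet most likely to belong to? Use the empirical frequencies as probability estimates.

malicious

malicious: (87/113) × (17/87) × (65/87) × (41/87) ≈ 0.0529699
benign: (26/113) × (13/26) × (18/26) × (3/26) ≈ 0.00918993
Highest score → malicious.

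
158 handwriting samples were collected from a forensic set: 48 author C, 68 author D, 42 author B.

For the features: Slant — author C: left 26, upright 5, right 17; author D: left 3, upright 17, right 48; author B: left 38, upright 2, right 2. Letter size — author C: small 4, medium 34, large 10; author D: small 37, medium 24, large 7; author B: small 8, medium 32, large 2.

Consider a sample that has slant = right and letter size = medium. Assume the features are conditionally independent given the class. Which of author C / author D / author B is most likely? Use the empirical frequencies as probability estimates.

author C: (48/158) × (17/48) × (34/48) ≈ 0.0762131
author D: (68/158) × (48/68) × (24/68) ≈ 0.107223
author B: (42/158) × (2/42) × (32/42) ≈ 0.00964436
Highest score → author D.

author D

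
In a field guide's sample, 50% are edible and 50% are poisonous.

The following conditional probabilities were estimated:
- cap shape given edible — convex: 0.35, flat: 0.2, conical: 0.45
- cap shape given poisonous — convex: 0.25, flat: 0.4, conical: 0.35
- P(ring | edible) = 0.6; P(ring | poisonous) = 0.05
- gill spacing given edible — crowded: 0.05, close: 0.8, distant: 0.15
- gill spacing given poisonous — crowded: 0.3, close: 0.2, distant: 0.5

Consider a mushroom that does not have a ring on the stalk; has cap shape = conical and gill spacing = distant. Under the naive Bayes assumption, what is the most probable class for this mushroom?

edible: 0.5 × 0.45 × (1−0.6) × 0.15 = 0.0135
poisonous: 0.5 × 0.35 × (1−0.05) × 0.5 = 0.083125
Highest score → poisonous.

poisonous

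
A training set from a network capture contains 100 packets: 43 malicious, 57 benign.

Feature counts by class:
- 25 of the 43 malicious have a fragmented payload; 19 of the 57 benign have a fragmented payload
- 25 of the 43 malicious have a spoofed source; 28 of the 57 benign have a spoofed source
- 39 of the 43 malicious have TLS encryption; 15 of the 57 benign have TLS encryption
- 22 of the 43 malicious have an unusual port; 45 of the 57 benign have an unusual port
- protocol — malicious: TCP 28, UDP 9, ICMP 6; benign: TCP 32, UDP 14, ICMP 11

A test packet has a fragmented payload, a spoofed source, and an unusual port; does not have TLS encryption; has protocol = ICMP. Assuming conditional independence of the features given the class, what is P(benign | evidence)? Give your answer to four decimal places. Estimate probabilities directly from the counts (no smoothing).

0.9156

malicious: (43/100) × (25/43) × (25/43) × (4/43) × (22/43) × (6/43) ≈ 0.000965251
benign: (57/100) × (19/57) × (28/57) × (42/57) × (45/57) × (11/57) ≈ 0.0104777
P(benign | x) = 0.0104777 / 0.011442951 ≈ 0.9156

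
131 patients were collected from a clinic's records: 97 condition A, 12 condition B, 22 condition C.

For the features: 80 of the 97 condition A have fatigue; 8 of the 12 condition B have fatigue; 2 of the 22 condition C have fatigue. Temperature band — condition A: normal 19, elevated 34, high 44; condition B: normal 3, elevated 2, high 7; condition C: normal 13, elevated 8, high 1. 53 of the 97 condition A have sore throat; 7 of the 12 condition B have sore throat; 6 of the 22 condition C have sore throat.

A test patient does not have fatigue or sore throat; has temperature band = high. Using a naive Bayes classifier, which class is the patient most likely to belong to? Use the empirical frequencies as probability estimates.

condition A

condition A: (97/131) × (17/97) × (44/97) × (44/97) ≈ 0.0267017
condition B: (12/131) × (4/12) × (7/12) × (5/12) ≈ 0.00742154
condition C: (22/131) × (20/22) × (1/22) × (16/22) ≈ 0.005047
Highest score → condition A.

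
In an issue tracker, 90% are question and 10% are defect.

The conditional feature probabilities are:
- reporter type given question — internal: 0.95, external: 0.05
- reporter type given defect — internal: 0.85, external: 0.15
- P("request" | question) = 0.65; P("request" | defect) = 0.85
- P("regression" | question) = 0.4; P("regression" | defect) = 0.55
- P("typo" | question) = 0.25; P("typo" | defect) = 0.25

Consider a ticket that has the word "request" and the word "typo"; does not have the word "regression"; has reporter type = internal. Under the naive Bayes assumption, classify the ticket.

question: 0.9 × 0.95 × 0.65 × (1−0.4) × 0.25 = 0.0833625
defect: 0.1 × 0.85 × 0.85 × (1−0.55) × 0.25 = 0.008128125
Highest score → question.

question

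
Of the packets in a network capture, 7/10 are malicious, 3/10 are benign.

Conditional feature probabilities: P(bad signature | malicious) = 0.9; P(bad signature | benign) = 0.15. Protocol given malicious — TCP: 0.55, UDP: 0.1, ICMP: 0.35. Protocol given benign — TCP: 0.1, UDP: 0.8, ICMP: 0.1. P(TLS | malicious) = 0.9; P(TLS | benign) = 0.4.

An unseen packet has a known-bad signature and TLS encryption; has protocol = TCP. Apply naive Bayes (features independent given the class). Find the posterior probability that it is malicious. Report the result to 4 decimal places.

0.9943

malicious: 0.7 × 0.9 × 0.55 × 0.9 = 0.31185
benign: 0.3 × 0.15 × 0.1 × 0.4 = 0.0018
P(malicious | x) = 0.31185 / 0.31365 ≈ 0.9943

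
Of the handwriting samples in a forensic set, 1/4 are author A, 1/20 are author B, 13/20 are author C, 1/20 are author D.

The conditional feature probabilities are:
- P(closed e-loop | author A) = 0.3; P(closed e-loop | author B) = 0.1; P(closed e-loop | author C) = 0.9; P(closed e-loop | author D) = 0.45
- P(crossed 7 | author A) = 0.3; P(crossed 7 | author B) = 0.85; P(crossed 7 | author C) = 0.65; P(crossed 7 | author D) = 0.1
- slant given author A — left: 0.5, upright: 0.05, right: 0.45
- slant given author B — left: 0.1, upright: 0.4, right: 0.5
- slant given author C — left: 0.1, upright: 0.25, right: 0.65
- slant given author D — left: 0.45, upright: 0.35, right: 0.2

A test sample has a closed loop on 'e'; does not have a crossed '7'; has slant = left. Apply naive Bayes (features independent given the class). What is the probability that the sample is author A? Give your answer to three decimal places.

0.469

author A: 0.25 × 0.3 × (1−0.3) × 0.5 = 0.02625
author B: 0.05 × 0.1 × (1−0.85) × 0.1 = 0.000075
author C: 0.65 × 0.9 × (1−0.65) × 0.1 = 0.020475
author D: 0.05 × 0.45 × (1−0.1) × 0.45 = 0.0091125
P(author A | x) = 0.02625 / 0.0559125 ≈ 0.469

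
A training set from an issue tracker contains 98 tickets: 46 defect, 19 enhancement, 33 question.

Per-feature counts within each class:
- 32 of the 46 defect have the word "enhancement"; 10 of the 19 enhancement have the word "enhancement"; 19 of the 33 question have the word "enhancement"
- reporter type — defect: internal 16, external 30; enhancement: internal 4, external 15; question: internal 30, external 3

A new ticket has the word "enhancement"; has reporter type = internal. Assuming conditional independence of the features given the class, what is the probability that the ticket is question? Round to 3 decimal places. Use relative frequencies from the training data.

defect: (46/98) × (32/46) × (16/46) ≈ 0.113576
enhancement: (19/98) × (10/19) × (4/19) ≈ 0.0214823
question: (33/98) × (19/33) × (30/33) ≈ 0.176252
P(question | x) = 0.176252 / 0.3113103 ≈ 0.566

0.566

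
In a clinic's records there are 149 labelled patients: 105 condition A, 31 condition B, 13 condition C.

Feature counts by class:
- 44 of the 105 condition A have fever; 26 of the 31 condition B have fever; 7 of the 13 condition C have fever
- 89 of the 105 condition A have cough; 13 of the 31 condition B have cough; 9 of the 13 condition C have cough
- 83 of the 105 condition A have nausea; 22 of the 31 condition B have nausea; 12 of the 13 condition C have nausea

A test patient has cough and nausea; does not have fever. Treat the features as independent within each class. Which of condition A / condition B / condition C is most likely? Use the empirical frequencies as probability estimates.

condition A

condition A: (105/149) × (61/105) × (89/105) × (83/105) ≈ 0.274305
condition B: (31/149) × (5/31) × (13/31) × (22/31) ≈ 0.0099868
condition C: (13/149) × (6/13) × (9/13) × (12/13) ≈ 0.0257337
Highest score → condition A.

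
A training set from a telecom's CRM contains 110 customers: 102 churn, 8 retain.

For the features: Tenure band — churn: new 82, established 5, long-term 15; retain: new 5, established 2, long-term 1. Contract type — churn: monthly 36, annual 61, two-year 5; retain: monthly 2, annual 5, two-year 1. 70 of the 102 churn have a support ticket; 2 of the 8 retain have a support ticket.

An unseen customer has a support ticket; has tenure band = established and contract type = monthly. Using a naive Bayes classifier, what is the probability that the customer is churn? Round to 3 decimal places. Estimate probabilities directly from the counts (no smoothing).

0.906

churn: (102/110) × (5/102) × (36/102) × (70/102) ≈ 0.0110098
retain: (8/110) × (2/8) × (2/8) × (2/8) ≈ 0.00113636
P(churn | x) = 0.0110098 / 0.01214616 ≈ 0.906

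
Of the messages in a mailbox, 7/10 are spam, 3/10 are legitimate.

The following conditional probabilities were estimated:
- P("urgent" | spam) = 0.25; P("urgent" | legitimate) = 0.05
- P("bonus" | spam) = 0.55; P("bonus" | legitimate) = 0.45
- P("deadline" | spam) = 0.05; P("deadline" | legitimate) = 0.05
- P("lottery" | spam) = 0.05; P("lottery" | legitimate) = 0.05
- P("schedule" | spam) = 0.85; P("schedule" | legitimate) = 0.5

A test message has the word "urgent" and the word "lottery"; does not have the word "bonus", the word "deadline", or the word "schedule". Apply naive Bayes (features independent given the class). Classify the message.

spam

spam: 0.7 × 0.25 × (1−0.55) × (1−0.05) × 0.05 × (1−0.85) = 0.00056109375
legitimate: 0.3 × 0.05 × (1−0.45) × (1−0.05) × 0.05 × (1−0.5) = 0.0001959375
Highest score → spam.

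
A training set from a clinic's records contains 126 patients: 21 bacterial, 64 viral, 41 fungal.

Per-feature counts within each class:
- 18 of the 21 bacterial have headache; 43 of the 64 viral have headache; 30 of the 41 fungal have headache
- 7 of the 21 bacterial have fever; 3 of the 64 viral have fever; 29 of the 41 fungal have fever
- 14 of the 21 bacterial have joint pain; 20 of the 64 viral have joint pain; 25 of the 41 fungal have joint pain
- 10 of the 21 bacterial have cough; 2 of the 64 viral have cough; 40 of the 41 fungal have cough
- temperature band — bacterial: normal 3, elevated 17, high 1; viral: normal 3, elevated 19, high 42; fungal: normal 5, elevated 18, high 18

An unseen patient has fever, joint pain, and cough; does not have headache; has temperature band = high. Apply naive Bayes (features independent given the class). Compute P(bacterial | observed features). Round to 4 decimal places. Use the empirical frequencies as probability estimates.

bacterial: (21/126) × (3/21) × (7/21) × (14/21) × (10/21) × (1/21) ≈ 0.000119977
viral: (64/126) × (21/64) × (3/64) × (20/64) × (2/64) × (42/64) = 0.000050067901611328125
fungal: (41/126) × (11/41) × (29/41) × (25/41) × (40/41) × (18/41) ≈ 0.0161271
P(bacterial | x) = 0.000119977 / 0.016297144901611328125 ≈ 0.0074

0.0074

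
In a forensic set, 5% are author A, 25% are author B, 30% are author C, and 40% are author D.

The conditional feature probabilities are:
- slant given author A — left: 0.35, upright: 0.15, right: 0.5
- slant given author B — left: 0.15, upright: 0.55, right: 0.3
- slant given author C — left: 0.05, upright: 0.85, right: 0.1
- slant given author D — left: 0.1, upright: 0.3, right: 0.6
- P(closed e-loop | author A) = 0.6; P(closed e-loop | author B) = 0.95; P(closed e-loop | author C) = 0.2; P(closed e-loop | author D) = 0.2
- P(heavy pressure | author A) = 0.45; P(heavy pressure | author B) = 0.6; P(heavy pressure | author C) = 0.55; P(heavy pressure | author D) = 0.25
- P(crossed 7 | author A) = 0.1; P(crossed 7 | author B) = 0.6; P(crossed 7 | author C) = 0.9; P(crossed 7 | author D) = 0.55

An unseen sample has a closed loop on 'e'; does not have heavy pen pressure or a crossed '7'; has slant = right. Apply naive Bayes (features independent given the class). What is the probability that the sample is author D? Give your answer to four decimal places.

author A: 0.05 × 0.5 × 0.6 × (1−0.45) × (1−0.1) = 0.007425
author B: 0.25 × 0.3 × 0.95 × (1−0.6) × (1−0.6) = 0.0114
author C: 0.3 × 0.1 × 0.2 × (1−0.55) × (1−0.9) = 0.00027
author D: 0.4 × 0.6 × 0.2 × (1−0.25) × (1−0.55) = 0.0162
P(author D | x) = 0.0162 / 0.035295 ≈ 0.4590

0.4590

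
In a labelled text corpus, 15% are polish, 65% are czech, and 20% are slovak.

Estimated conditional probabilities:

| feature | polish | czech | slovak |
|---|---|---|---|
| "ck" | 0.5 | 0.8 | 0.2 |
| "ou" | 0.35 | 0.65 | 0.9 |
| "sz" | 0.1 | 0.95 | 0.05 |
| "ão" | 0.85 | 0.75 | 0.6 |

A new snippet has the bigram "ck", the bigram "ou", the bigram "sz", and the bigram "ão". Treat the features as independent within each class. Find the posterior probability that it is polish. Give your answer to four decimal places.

polish: 0.15 × 0.5 × 0.35 × 0.1 × 0.85 = 0.00223125
czech: 0.65 × 0.8 × 0.65 × 0.95 × 0.75 = 0.240825
slovak: 0.2 × 0.2 × 0.9 × 0.05 × 0.6 = 0.00108
P(polish | x) = 0.00223125 / 0.24413625 ≈ 0.0091

0.0091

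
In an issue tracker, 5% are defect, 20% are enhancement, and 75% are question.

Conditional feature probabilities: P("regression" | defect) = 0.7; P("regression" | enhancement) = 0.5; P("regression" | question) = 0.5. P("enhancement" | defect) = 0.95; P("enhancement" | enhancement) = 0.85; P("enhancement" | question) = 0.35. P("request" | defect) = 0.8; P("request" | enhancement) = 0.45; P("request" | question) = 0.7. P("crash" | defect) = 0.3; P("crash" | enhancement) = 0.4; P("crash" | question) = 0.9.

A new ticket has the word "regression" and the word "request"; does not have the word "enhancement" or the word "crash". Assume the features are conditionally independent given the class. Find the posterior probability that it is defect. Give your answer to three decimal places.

0.044

defect: 0.05 × 0.7 × (1−0.95) × 0.8 × (1−0.3) = 0.00098
enhancement: 0.2 × 0.5 × (1−0.85) × 0.45 × (1−0.4) = 0.00405
question: 0.75 × 0.5 × (1−0.35) × 0.7 × (1−0.9) = 0.0170625
P(defect | x) = 0.00098 / 0.0220925 ≈ 0.044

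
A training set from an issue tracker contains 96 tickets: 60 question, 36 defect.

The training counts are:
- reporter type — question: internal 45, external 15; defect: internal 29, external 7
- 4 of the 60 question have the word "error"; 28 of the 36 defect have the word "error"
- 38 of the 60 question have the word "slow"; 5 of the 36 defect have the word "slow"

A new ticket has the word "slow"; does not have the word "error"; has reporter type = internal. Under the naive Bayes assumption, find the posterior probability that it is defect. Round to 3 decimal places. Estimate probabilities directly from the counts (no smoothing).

question: (60/96) × (45/60) × (56/60) × (38/60) ≈ 0.277083
defect: (36/96) × (29/36) × (8/36) × (5/36) ≈ 0.00932356
P(defect | x) = 0.00932356 / 0.28640656 ≈ 0.033

0.033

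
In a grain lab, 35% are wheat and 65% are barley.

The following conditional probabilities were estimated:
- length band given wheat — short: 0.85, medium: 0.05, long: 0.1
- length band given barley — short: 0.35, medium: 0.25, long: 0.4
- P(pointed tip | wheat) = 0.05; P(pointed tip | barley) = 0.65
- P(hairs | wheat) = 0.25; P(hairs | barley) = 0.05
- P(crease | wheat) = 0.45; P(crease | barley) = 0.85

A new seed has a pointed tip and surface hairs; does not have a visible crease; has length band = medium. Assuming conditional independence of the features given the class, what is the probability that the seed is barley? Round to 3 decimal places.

wheat: 0.35 × 0.05 × 0.05 × 0.25 × (1−0.45) = 0.0001203125
barley: 0.65 × 0.25 × 0.65 × 0.05 × (1−0.85) = 0.0007921875
P(barley | x) = 0.0007921875 / 0.0009125 ≈ 0.868

0.868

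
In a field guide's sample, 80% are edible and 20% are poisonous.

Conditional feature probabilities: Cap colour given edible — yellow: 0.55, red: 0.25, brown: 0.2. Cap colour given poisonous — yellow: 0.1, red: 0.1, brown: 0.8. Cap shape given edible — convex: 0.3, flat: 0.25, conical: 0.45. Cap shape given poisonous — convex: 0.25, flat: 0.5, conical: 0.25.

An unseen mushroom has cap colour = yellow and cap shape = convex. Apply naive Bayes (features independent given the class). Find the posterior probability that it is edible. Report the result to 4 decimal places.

0.9635

edible: 0.8 × 0.55 × 0.3 = 0.132
poisonous: 0.2 × 0.1 × 0.25 = 0.005
P(edible | x) = 0.132 / 0.137 ≈ 0.9635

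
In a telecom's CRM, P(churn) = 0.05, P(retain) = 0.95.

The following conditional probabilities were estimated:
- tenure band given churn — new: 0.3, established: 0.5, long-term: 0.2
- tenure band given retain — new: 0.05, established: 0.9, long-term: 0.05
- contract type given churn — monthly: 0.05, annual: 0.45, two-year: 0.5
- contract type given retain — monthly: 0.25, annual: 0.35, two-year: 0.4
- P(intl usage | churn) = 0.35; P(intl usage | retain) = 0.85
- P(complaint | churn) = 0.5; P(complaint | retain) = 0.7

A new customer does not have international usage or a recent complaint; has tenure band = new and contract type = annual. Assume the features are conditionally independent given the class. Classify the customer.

churn

churn: 0.05 × 0.3 × 0.45 × (1−0.35) × (1−0.5) = 0.00219375
retain: 0.95 × 0.05 × 0.35 × (1−0.85) × (1−0.7) = 0.000748125
Highest score → churn.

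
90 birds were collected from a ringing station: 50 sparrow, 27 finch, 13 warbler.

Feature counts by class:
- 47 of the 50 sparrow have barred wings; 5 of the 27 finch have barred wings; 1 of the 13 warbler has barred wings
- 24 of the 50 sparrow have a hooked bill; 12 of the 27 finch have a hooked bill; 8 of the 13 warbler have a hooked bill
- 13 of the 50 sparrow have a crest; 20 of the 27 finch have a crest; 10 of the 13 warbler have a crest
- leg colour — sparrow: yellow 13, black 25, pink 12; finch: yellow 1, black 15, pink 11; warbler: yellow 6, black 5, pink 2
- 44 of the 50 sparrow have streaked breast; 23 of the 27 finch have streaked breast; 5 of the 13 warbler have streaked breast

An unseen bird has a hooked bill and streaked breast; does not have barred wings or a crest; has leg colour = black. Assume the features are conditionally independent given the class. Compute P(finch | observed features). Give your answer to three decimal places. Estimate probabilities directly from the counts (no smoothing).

0.625

sparrow: (50/90) × (3/50) × (24/50) × (37/50) × (25/50) × (44/50) = 0.0052096
finch: (27/90) × (22/27) × (12/27) × (7/27) × (15/27) × (23/27) ≈ 0.0133298
warbler: (13/90) × (12/13) × (8/13) × (3/13) × (5/13) × (5/13) ≈ 0.00280102
P(finch | x) = 0.0133298 / 0.02134042 ≈ 0.625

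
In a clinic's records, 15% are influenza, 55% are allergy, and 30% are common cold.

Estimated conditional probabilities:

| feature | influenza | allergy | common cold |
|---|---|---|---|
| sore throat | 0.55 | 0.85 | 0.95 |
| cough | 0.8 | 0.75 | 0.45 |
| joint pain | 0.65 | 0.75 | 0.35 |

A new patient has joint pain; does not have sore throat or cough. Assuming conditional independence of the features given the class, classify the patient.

allergy

influenza: 0.15 × (1−0.55) × (1−0.8) × 0.65 = 0.008775
allergy: 0.55 × (1−0.85) × (1−0.75) × 0.75 = 0.01546875
common cold: 0.3 × (1−0.95) × (1−0.45) × 0.35 = 0.0028875
Highest score → allergy.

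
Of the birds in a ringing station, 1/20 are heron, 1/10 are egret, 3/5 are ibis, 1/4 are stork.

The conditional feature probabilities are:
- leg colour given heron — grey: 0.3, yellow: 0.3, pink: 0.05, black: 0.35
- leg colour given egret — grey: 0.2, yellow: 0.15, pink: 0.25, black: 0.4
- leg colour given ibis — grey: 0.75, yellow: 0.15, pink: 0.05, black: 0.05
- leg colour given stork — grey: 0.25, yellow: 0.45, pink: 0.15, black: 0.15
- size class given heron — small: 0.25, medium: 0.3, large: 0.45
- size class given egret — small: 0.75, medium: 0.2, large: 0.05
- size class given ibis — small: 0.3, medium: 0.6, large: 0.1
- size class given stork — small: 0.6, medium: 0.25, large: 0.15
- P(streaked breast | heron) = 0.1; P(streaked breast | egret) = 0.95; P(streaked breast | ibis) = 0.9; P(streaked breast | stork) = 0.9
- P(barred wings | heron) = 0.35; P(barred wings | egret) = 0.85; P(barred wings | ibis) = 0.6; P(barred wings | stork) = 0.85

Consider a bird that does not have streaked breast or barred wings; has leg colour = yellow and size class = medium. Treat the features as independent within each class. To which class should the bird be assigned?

heron

heron: 0.05 × 0.3 × 0.3 × (1−0.1) × (1−0.35) = 0.0026325
egret: 0.1 × 0.15 × 0.2 × (1−0.95) × (1−0.85) = 0.0000225
ibis: 0.6 × 0.15 × 0.6 × (1−0.9) × (1−0.6) = 0.00216
stork: 0.25 × 0.45 × 0.25 × (1−0.9) × (1−0.85) = 0.000421875
Highest score → heron.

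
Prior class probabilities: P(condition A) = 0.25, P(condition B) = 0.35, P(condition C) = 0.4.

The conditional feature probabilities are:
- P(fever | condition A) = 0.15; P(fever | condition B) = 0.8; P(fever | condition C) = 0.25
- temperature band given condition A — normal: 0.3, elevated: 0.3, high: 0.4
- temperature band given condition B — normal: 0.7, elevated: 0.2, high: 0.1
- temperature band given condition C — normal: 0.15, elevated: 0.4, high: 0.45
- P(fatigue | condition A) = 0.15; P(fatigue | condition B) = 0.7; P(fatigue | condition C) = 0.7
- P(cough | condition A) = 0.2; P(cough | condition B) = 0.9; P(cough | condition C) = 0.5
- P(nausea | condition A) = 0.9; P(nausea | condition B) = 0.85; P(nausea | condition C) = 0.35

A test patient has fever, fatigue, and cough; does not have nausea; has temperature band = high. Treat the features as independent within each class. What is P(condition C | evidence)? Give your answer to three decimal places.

0.792

condition A: 0.25 × 0.15 × 0.4 × 0.15 × 0.2 × (1−0.9) = 0.000045
condition B: 0.35 × 0.8 × 0.1 × 0.7 × 0.9 × (1−0.85) = 0.002646
condition C: 0.4 × 0.25 × 0.45 × 0.7 × 0.5 × (1−0.35) = 0.0102375
P(condition C | x) = 0.0102375 / 0.0129285 ≈ 0.792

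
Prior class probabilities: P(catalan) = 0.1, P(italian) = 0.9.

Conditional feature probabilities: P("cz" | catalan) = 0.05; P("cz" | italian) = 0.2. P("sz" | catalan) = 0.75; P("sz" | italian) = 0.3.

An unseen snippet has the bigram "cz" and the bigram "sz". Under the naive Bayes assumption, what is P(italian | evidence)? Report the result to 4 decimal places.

catalan: 0.1 × 0.05 × 0.75 = 0.00375
italian: 0.9 × 0.2 × 0.3 = 0.054
P(italian | x) = 0.054 / 0.05775 ≈ 0.9351

0.9351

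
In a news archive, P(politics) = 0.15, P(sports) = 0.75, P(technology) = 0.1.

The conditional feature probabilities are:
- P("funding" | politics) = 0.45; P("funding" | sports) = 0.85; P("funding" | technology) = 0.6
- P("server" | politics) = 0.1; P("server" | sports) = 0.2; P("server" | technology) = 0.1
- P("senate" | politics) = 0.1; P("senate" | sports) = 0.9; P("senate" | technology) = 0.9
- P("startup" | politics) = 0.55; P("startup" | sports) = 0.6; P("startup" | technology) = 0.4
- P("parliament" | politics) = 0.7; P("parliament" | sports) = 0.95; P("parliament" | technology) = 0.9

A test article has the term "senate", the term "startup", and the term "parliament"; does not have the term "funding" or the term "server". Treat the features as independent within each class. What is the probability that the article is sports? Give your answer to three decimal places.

0.761

politics: 0.15 × (1−0.45) × (1−0.1) × 0.1 × 0.55 × 0.7 = 0.002858625
sports: 0.75 × (1−0.85) × (1−0.2) × 0.9 × 0.6 × 0.95 = 0.04617
technology: 0.1 × (1−0.6) × (1−0.1) × 0.9 × 0.4 × 0.9 = 0.011664
P(sports | x) = 0.04617 / 0.060692625 ≈ 0.761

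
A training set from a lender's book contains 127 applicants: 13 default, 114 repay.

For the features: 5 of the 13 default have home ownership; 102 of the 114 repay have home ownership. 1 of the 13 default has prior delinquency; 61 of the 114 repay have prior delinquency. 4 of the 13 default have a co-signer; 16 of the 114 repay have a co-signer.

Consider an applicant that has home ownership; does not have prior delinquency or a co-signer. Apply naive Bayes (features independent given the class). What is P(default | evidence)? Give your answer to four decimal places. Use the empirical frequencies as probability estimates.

default: (13/127) × (5/13) × (12/13) × (9/13) ≈ 0.0251596
repay: (114/127) × (102/114) × (53/114) × (98/114) ≈ 0.320988
P(default | x) = 0.0251596 / 0.3461476 ≈ 0.0727

0.0727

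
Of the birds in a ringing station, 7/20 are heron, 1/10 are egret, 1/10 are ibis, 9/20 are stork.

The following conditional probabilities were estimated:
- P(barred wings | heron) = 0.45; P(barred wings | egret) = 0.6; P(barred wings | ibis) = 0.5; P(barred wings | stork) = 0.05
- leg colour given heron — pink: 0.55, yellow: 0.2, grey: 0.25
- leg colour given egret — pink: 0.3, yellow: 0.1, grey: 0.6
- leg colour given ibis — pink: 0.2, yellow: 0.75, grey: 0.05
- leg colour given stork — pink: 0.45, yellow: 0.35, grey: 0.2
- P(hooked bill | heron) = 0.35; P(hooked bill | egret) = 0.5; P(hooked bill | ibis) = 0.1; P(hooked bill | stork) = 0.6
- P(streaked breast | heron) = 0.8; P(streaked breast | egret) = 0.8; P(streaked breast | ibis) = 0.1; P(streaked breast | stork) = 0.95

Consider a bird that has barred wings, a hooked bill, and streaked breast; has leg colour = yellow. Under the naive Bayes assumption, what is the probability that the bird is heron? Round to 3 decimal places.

0.548

heron: 0.35 × 0.45 × 0.2 × 0.35 × 0.8 = 0.00882
egret: 0.1 × 0.6 × 0.1 × 0.5 × 0.8 = 0.0024
ibis: 0.1 × 0.5 × 0.75 × 0.1 × 0.1 = 0.000375
stork: 0.45 × 0.05 × 0.35 × 0.6 × 0.95 = 0.00448875
P(heron | x) = 0.00882 / 0.01608375 ≈ 0.548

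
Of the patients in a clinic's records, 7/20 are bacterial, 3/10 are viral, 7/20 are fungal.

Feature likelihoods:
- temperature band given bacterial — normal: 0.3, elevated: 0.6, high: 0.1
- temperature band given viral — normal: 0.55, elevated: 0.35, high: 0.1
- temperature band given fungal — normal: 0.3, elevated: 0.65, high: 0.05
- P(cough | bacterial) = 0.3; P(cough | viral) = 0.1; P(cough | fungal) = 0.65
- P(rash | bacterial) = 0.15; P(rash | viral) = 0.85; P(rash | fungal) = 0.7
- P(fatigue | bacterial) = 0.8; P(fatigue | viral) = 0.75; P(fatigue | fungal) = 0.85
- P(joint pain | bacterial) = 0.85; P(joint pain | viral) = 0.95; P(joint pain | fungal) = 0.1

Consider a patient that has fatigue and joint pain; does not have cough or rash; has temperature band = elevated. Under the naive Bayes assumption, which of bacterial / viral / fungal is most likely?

bacterial

bacterial: 0.35 × 0.6 × (1−0.3) × (1−0.15) × 0.8 × 0.85 = 0.084966
viral: 0.3 × 0.35 × (1−0.1) × (1−0.85) × 0.75 × 0.95 = 0.0100996875
fungal: 0.35 × 0.65 × (1−0.65) × (1−0.7) × 0.85 × 0.1 = 0.0020304375
Highest score → bacterial.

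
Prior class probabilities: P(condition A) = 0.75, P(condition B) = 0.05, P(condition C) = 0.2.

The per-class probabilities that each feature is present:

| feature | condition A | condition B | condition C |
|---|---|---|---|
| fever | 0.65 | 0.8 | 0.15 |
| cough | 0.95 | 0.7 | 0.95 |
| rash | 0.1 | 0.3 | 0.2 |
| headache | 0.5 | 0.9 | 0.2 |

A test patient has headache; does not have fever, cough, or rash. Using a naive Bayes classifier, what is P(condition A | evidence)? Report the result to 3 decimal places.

condition A: 0.75 × (1−0.65) × (1−0.95) × (1−0.1) × 0.5 = 0.00590625
condition B: 0.05 × (1−0.8) × (1−0.7) × (1−0.3) × 0.9 = 0.00189
condition C: 0.2 × (1−0.15) × (1−0.95) × (1−0.2) × 0.2 = 0.00136
P(condition A | x) = 0.00590625 / 0.00915625 ≈ 0.645

0.645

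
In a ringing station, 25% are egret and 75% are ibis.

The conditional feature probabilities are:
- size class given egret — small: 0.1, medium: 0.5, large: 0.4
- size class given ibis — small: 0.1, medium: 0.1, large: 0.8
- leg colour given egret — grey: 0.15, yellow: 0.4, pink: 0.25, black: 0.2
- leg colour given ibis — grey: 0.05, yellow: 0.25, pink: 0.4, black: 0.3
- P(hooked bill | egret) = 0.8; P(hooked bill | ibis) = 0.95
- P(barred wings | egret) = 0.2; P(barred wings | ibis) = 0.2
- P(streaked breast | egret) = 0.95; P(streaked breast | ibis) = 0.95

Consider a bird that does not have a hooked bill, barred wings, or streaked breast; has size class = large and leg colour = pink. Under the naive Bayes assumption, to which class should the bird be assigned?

ibis

egret: 0.25 × 0.4 × 0.25 × (1−0.8) × (1−0.2) × (1−0.95) = 0.0002
ibis: 0.75 × 0.8 × 0.4 × (1−0.95) × (1−0.2) × (1−0.95) = 0.00048
Highest score → ibis.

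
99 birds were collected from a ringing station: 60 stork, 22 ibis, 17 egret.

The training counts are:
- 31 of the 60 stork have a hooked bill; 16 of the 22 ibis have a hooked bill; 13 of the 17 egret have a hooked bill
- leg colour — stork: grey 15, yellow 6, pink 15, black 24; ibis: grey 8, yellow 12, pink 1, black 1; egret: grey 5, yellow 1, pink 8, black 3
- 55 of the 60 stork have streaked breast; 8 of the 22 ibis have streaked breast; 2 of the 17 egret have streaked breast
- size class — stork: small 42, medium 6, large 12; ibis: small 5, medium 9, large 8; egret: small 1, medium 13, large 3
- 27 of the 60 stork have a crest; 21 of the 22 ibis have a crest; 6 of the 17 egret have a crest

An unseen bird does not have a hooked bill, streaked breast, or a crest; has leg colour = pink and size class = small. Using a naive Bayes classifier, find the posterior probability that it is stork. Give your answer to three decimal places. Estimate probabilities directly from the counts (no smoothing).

0.782

stork: (60/99) × (29/60) × (15/60) × (5/60) × (42/60) × (33/60) ≈ 0.00234954
ibis: (22/99) × (6/22) × (1/22) × (14/22) × (5/22) × (1/22) ≈ 0.0000181102
egret: (17/99) × (4/17) × (8/17) × (15/17) × (1/17) × (11/17) ≈ 0.000638562
P(stork | x) = 0.00234954 / 0.0030062122 ≈ 0.782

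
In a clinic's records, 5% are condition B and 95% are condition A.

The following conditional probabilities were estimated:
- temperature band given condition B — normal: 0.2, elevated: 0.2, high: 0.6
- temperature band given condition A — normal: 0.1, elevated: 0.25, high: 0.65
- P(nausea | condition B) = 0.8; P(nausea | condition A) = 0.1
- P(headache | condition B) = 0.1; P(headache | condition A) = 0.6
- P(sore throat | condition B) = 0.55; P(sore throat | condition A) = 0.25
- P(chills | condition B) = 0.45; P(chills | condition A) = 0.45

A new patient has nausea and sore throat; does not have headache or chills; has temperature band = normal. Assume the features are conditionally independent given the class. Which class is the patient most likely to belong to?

condition B: 0.05 × 0.2 × 0.8 × (1−0.1) × 0.55 × (1−0.45) = 0.002178
condition A: 0.95 × 0.1 × 0.1 × (1−0.6) × 0.25 × (1−0.45) = 0.0005225
Highest score → condition B.

condition B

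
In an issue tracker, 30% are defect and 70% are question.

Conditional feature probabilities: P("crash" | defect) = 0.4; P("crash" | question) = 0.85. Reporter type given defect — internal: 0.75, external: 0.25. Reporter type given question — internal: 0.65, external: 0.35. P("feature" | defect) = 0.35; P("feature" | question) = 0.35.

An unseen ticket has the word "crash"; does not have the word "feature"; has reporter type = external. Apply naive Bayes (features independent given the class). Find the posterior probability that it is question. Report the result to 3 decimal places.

defect: 0.3 × 0.4 × 0.25 × (1−0.35) = 0.0195
question: 0.7 × 0.85 × 0.35 × (1−0.35) = 0.1353625
P(question | x) = 0.1353625 / 0.1548625 ≈ 0.874

0.874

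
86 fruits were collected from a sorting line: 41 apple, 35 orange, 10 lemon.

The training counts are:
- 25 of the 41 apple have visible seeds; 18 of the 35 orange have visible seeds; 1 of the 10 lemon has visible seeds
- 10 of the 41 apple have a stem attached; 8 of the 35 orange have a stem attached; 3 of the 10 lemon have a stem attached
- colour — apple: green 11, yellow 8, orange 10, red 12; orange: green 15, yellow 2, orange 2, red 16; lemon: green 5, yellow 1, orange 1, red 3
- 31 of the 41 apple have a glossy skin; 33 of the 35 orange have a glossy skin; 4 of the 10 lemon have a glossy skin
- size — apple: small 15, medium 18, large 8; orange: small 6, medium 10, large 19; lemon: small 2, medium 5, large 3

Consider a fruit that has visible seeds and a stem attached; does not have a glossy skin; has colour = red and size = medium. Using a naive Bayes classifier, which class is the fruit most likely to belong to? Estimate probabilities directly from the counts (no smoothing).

apple: (41/86) × (25/41) × (10/41) × (12/41) × (10/41) × (18/41) ≈ 0.00222208
orange: (35/86) × (18/35) × (8/35) × (16/35) × (2/35) × (10/35) ≈ 0.000357061
lemon: (10/86) × (1/10) × (3/10) × (3/10) × (6/10) × (5/10) ≈ 0.000313953
Highest score → apple.

apple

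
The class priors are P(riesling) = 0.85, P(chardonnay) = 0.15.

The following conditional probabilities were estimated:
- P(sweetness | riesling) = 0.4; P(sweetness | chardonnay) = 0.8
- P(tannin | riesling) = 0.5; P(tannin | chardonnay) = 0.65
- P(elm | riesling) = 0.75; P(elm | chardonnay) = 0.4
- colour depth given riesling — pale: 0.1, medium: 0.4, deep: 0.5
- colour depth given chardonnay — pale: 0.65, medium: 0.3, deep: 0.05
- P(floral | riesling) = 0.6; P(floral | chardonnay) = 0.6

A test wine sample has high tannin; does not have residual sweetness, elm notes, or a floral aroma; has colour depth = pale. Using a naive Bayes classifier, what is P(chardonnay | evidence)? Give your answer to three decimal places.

riesling: 0.85 × (1−0.4) × 0.5 × (1−0.75) × 0.1 × (1−0.6) = 0.00255
chardonnay: 0.15 × (1−0.8) × 0.65 × (1−0.4) × 0.65 × (1−0.6) = 0.003042
P(chardonnay | x) = 0.003042 / 0.005592 ≈ 0.544

0.544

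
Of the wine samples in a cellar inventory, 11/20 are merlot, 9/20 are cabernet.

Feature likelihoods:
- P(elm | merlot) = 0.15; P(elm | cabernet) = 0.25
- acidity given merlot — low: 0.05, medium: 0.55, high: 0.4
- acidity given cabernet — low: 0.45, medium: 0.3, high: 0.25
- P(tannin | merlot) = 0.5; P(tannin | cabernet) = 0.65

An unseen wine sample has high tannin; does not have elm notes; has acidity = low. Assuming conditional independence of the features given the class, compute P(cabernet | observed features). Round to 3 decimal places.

merlot: 0.55 × (1−0.15) × 0.05 × 0.5 = 0.0116875
cabernet: 0.45 × (1−0.25) × 0.45 × 0.65 = 0.09871875
P(cabernet | x) = 0.09871875 / 0.11040625 ≈ 0.894

0.894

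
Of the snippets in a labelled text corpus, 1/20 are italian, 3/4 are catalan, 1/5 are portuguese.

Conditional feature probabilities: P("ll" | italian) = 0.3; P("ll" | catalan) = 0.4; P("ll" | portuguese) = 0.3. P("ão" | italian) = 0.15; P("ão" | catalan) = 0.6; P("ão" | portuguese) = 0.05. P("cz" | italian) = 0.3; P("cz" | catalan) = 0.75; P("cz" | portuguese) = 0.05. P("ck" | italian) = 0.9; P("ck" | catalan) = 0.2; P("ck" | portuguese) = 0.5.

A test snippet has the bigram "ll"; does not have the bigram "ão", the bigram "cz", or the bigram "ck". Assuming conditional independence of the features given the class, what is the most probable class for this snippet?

portuguese

italian: 0.05 × 0.3 × (1−0.15) × (1−0.3) × (1−0.9) = 0.0008925
catalan: 0.75 × 0.4 × (1−0.6) × (1−0.75) × (1−0.2) = 0.024
portuguese: 0.2 × 0.3 × (1−0.05) × (1−0.05) × (1−0.5) = 0.027075
Highest score → portuguese.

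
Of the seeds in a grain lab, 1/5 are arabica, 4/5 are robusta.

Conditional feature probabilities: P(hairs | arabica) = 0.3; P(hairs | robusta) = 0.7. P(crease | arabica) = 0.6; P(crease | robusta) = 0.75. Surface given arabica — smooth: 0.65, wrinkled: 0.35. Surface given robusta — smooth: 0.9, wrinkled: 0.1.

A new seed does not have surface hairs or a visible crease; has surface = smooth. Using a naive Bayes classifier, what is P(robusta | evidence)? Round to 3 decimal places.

0.597

arabica: 0.2 × (1−0.3) × (1−0.6) × 0.65 = 0.0364
robusta: 0.8 × (1−0.7) × (1−0.75) × 0.9 = 0.054
P(robusta | x) = 0.054 / 0.0904 ≈ 0.597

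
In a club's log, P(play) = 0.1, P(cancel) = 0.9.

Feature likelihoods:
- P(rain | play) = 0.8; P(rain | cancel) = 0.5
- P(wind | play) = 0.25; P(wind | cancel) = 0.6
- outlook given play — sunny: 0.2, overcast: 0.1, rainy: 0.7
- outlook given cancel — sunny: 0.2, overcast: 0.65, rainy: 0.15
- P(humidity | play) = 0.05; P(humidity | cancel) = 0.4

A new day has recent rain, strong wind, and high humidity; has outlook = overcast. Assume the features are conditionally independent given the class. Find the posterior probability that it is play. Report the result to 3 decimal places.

0.001

play: 0.1 × 0.8 × 0.25 × 0.1 × 0.05 = 0.0001
cancel: 0.9 × 0.5 × 0.6 × 0.65 × 0.4 = 0.0702
P(play | x) = 0.0001 / 0.0703 ≈ 0.001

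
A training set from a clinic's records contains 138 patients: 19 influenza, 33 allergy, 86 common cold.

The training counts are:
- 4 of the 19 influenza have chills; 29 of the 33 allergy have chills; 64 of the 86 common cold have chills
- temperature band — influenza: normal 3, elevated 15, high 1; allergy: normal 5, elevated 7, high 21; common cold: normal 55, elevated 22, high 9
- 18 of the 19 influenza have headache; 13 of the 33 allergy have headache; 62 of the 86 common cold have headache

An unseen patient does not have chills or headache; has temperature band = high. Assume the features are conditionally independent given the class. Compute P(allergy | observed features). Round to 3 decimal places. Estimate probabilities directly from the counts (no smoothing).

0.693

influenza: (19/138) × (15/19) × (1/19) × (1/19) ≈ 0.000301096
allergy: (33/138) × (4/33) × (21/33) × (20/33) ≈ 0.011179
common cold: (86/138) × (22/86) × (9/86) × (24/86) ≈ 0.00465587
P(allergy | x) = 0.011179 / 0.016135966 ≈ 0.693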